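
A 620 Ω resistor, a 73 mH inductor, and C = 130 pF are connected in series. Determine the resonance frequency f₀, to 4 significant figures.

51.66 kHz

ω₀ = 1/√(LC) = 1/√(0.073 × 1.3e-10) = 324600 rad/s
f₀ = ω₀/(2π) = 51.66 kHz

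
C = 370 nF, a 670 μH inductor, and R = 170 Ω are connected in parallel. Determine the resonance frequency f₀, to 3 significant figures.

ω₀ = 1/√(LC) = 1/√(0.00067 × 3.7e-07) = 63510 rad/s
f₀ = ω₀/(2π) = 10.1 kHz

10.1 kHz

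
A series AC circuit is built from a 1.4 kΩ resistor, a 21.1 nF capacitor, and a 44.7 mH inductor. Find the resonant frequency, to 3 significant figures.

ω₀ = 1/√(LC) = 1/√(0.0447 × 2.11e-08) = 32560 rad/s
f₀ = ω₀/(2π) = 5.18 kHz

5.18 kHz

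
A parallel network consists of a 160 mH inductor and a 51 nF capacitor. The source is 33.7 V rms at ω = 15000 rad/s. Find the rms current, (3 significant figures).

X_L = ωL = 2400 Ω
X_C = 1/(ωC) = 1310 Ω
Parallel: admittances add. Y = 1/(jωL) + jωC
Y = (0 + j0.000348) S
|Y| = 0.000348 S → |Z| = 1/|Y| = 2870 Ω, ∠Z = −∠Y = -90.0°
I = V/|Z| = 33.7/2870 = 11.7 mA

11.7 mA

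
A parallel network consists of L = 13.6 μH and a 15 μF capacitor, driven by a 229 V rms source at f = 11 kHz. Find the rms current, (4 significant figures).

ω = 2πf = 69120 rad/s
X_L = ωL = 0.9400 Ω
X_C = 1/(ωC) = 0.9646 Ω
Parallel: admittances add. Y = 1/(jωL) + jωC
Y = (0 − j0.02714) S
|Y| = 0.02714 S → |Z| = 1/|Y| = 36.84 Ω, ∠Z = −∠Y = 90.00°
I = V/|Z| = 229/36.84 = 6.216 A

6.216 A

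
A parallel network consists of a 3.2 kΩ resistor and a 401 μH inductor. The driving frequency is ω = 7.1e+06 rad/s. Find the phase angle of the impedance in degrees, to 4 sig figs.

X_L = ωL = 2847 Ω
Parallel: admittances add. Y = 1/R + 1/(jωL)
Y = (0.0003125 − j0.0003512) S
|Y| = 0.0004701 S → |Z| = 1/|Y| = 2127 Ω, ∠Z = −∠Y = 48.34°

48.34°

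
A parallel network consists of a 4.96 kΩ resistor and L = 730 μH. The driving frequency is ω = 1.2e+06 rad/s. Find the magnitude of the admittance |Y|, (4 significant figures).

1.159 mS

X_L = ωL = 876.0 Ω
Parallel: admittances add. Y = 1/R + 1/(jωL)
Y = (0.0002016 − j0.001142) S
|Y| = 0.001159 S → |Z| = 1/|Y| = 862.6 Ω, ∠Z = −∠Y = 79.98°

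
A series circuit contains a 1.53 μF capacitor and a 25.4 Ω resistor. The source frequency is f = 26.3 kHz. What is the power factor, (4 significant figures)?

ω = 2πf = 165200 rad/s
X_C = 1/(ωC) = 3.955 Ω
Z = 25.40 − j3.955 Ω
|Z| = √(25.40² + 3.955²) = 25.71 Ω
∠Z = arctan(-3.955/25.40) = -8.851°
cos φ = cos(-8.851°) = 0.9881

0.9881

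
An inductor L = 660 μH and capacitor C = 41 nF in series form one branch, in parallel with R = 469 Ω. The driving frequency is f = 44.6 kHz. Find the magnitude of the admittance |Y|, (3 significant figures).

10.4 mS

ω = 2πf = 280200 rad/s
X_L = ωL = 185 Ω
X_C = 1/(ωC) = 87.0 Ω
Branch 1: Z₁ = R = 469 Ω
Branch 2 (series LC): Z₂ = j(X_L − X_C) = j97.9 Ω
Parallel: Z = Z₁Z₂/(Z₁+Z₂), |Z| = 95.8 Ω, ∠Z = 78.2°
|Y| = 1/|Z| = 10.4 mS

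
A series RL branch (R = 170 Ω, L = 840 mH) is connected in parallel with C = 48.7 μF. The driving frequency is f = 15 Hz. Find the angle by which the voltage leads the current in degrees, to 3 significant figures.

-25.8°

ω = 2πf = 94.25 rad/s
X_L = ωL = 79.2 Ω
X_C = 1/(ωC) = 218 Ω
Branch 1 (R+jX_L): Z₁ = 170 + j79.2 Ω, |Z₁| = 188 Ω
Branch 2 (−jX_C): Z₂ = −j218 Ω
Parallel: Z = Z₁Z₂/(Z₁+Z₂), |Z| = 186 Ω, ∠Z = -25.8°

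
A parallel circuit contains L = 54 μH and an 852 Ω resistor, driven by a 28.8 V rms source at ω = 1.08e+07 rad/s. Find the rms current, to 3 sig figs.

X_L = ωL = 583 Ω
Parallel: admittances add. Y = 1/R + 1/(jωL)
Y = (0.00117 − j0.00171) S
|Y| = 0.00208 S → |Z| = 1/|Y| = 481 Ω, ∠Z = −∠Y = 55.6°
I = V/|Z| = 28.8/481 = 59.8 mA

59.8 mA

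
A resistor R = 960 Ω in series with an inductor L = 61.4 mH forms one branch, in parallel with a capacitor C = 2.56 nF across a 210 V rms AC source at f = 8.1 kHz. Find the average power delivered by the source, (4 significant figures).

ω = 2πf = 50890 rad/s
X_L = ωL = 3125 Ω
X_C = 1/(ωC) = 7675 Ω
Branch 1 (R+jX_L): Z₁ = 960.0 + j3125 Ω, |Z₁| = 3269 Ω
Branch 2 (−jX_C): Z₂ = −j7675 Ω
Parallel: Z = Z₁Z₂/(Z₁+Z₂), |Z| = 5395 Ω, ∠Z = 61.01°
I = V/|Z| = 38.92 mA
P = VI cos φ = 210 × 0.03892 × cos(61.01°) = 3.962 W

3.962 W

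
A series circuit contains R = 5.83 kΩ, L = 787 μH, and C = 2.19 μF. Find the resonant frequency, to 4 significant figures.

ω₀ = 1/√(LC) = 1/√(0.000787 × 2.19e-06) = 24090 rad/s
f₀ = ω₀/(2π) = 3.834 kHz

3.834 kHz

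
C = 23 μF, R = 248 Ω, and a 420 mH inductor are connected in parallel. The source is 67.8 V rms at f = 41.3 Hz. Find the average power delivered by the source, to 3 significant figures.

ω = 2πf = 259.5 rad/s
X_L = ωL = 109 Ω
X_C = 1/(ωC) = 168 Ω
Parallel: admittances add. Y = 1/R + 1/(jωL) + jωC
Y = (0.00403 − j0.00321) S
|Y| = 0.00515 S → |Z| = 1/|Y| = 194 Ω, ∠Z = −∠Y = 38.5°
I = V/|Z| = 349 mA
P = VI cos φ = 67.8 × 0.349 × cos(38.5°) = 18.5 W

18.5 W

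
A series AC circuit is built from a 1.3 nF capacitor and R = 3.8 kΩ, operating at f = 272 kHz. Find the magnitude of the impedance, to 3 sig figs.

3830 Ω

ω = 2πf = 1.709e+06 rad/s
X_C = 1/(ωC) = 450 Ω
Z = 3800 − j450 Ω
|Z| = √(3800² + 450²) = 3830 Ω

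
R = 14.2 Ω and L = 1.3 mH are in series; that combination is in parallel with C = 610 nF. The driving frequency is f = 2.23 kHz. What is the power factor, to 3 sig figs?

ω = 2πf = 14010 rad/s
X_L = ωL = 18.2 Ω
X_C = 1/(ωC) = 117 Ω
Branch 1 (R+jX_L): Z₁ = 14.2 + j18.2 Ω, |Z₁| = 23.1 Ω
Branch 2 (−jX_C): Z₂ = −j117 Ω
Parallel: Z = Z₁Z₂/(Z₁+Z₂), |Z| = 27.1 Ω, ∠Z = 43.9°
cos φ = cos(43.9°) = 0.721

0.721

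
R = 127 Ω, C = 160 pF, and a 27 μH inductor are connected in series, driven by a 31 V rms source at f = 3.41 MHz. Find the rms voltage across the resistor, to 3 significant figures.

12.6 V

ω = 2πf = 2.143e+07 rad/s
X_L = ωL = 578 Ω
X_C = 1/(ωC) = 292 Ω
Net reactance X = X_L − X_C = 287 Ω
Z = 127 + j287 Ω
|Z| = √(127² + 287²) = 314 Ω
I = V/|Z| = 98.8 mA
V_R = I·|Z_R| = 0.0988 × 127 = 12.6 V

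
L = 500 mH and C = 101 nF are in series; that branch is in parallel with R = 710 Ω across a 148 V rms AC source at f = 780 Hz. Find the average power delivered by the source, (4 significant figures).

30.85 W

ω = 2πf = 4901 rad/s
X_L = ωL = 2450 Ω
X_C = 1/(ωC) = 2020 Ω
Branch 1: Z₁ = R = 710.0 Ω
Branch 2 (series LC): Z₂ = j(X_L − X_C) = j430.2 Ω
Parallel: Z = Z₁Z₂/(Z₁+Z₂), |Z| = 367.9 Ω, ∠Z = 58.79°
I = V/|Z| = 402.3 mA
P = VI cos φ = 148 × 0.4023 × cos(58.79°) = 30.85 W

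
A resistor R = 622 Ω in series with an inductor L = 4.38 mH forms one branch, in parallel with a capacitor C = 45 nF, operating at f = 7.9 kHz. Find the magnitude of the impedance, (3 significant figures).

445 Ω

ω = 2πf = 49640 rad/s
X_L = ωL = 217 Ω
X_C = 1/(ωC) = 448 Ω
Branch 1 (R+jX_L): Z₁ = 622 + j217 Ω, |Z₁| = 659 Ω
Branch 2 (−jX_C): Z₂ = −j448 Ω
Parallel: Z = Z₁Z₂/(Z₁+Z₂), |Z| = 445 Ω, ∠Z = -50.4°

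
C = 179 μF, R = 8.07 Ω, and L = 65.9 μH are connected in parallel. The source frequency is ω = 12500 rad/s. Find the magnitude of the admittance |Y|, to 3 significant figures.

X_L = ωL = 0.824 Ω
X_C = 1/(ωC) = 0.447 Ω
Parallel: admittances add. Y = 1/R + 1/(jωL) + jωC
Y = (0.124 + j1.02) S
|Y| = 1.03 S → |Z| = 1/|Y| = 0.970 Ω, ∠Z = −∠Y = -83.1°

1.03 S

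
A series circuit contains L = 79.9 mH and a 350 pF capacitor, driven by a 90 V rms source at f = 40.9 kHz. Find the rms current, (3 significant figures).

ω = 2πf = 257000 rad/s
X_L = ωL = 20500 Ω
X_C = 1/(ωC) = 11100 Ω
Net reactance X = X_L − X_C = 9410 Ω
Z = j9410 Ω
|Z| = √(0² + 9410²) = 9410 Ω
I = V/|Z| = 90/9410 = 9.56 mA

9.56 mA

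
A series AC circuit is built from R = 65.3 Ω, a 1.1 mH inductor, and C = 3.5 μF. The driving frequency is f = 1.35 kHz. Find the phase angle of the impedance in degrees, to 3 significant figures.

ω = 2πf = 8482 rad/s
X_L = ωL = 9.33 Ω
X_C = 1/(ωC) = 33.7 Ω
Net reactance X = X_L − X_C = -24.4 Ω
Z = 65.3 − j24.4 Ω
|Z| = √(65.3² + 24.4²) = 69.7 Ω
∠Z = arctan(-24.4/65.3) = -20.5°

-20.5°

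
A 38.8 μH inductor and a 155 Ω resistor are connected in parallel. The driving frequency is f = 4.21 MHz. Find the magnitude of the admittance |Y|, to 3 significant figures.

ω = 2πf = 2.645e+07 rad/s
X_L = ωL = 1030 Ω
Parallel: admittances add. Y = 1/R + 1/(jωL)
Y = (0.00645 − j0.000974) S
|Y| = 0.00652 S → |Z| = 1/|Y| = 153 Ω, ∠Z = −∠Y = 8.59°

6.52 mS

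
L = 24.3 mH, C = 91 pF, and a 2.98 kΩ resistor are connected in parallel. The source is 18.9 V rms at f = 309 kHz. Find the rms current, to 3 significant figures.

ω = 2πf = 1.942e+06 rad/s
X_L = ωL = 47200 Ω
X_C = 1/(ωC) = 5660 Ω
Parallel: admittances add. Y = 1/R + 1/(jωL) + jωC
Y = (0.000336 + j0.000155) S
|Y| = 0.000370 S → |Z| = 1/|Y| = 2700 Ω, ∠Z = −∠Y = -24.9°
I = V/|Z| = 18.9/2700 = 6.99 mA

6.99 mA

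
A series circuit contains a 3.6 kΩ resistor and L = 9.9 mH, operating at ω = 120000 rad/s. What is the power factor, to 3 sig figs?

X_L = ωL = 1190 Ω
Z = 3600 + j1190 Ω
|Z| = √(3600² + 1190²) = 3790 Ω
∠Z = arctan(1190/3600) = 18.3°
cos φ = cos(18.3°) = 0.950

0.950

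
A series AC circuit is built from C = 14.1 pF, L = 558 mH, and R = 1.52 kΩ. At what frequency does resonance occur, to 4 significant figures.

ω₀ = 1/√(LC) = 1/√(0.558 × 1.41e-11) = 356500 rad/s
f₀ = ω₀/(2π) = 56.74 kHz

56.74 kHz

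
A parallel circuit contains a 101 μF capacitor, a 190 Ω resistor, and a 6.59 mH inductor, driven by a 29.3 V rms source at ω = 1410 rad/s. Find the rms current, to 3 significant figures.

X_L = ωL = 9.29 Ω
X_C = 1/(ωC) = 7.02 Ω
Parallel: admittances add. Y = 1/R + 1/(jωL) + jωC
Y = (0.00526 + j0.0348) S
|Y| = 0.0352 S → |Z| = 1/|Y| = 28.4 Ω, ∠Z = −∠Y = -81.4°
I = V/|Z| = 29.3/28.4 = 1.03 A

1.03 A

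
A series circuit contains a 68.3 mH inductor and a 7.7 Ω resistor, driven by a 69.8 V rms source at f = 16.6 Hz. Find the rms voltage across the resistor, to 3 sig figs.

51.2 V

ω = 2πf = 104.3 rad/s
X_L = ωL = 7.12 Ω
Z = 7.70 + j7.12 Ω
|Z| = √(7.70² + 7.12²) = 10.5 Ω
I = V/|Z| = 6.65 A
V_R = I·|Z_R| = 6.65 × 7.70 = 51.2 V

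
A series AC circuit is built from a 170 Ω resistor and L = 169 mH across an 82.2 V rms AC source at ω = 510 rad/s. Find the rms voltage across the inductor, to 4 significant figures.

X_L = ωL = 86.19 Ω
Z = 170.0 + j86.19 Ω
|Z| = √(170.0² + 86.19²) = 190.6 Ω
I = V/|Z| = 431.3 mA
V_L = I·|Z_L| = 0.4313 × 86.19 = 37.17 V

37.17 V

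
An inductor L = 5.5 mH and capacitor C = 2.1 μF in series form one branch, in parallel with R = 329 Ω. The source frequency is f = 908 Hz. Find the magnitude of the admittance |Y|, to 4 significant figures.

19.44 mS

ω = 2πf = 5705 rad/s
X_L = ωL = 31.38 Ω
X_C = 1/(ωC) = 83.47 Ω
Branch 1: Z₁ = R = 329.0 Ω
Branch 2 (series LC): Z₂ = j(X_L − X_C) = −j52.09 Ω
Parallel: Z = Z₁Z₂/(Z₁+Z₂), |Z| = 51.45 Ω, ∠Z = -81.00°
|Y| = 1/|Z| = 19.44 mS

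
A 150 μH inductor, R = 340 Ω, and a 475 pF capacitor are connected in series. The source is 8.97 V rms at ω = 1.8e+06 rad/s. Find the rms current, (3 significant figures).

X_L = ωL = 270 Ω
X_C = 1/(ωC) = 1170 Ω
Net reactance X = X_L − X_C = -900 Ω
Z = 340 − j900 Ω
|Z| = √(340² + 900²) = 962 Ω
I = V/|Z| = 8.97/962 = 9.33 mA

9.33 mA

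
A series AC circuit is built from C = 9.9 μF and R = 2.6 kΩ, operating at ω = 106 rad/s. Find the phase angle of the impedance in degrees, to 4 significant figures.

X_C = 1/(ωC) = 952.9 Ω
Z = 2600 − j952.9 Ω
|Z| = √(2600² + 952.9²) = 2769 Ω
∠Z = arctan(-952.9/2600) = -20.13°

-20.13°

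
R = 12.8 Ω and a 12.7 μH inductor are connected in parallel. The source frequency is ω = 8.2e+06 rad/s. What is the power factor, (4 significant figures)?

0.9925

X_L = ωL = 104.1 Ω
Parallel: admittances add. Y = 1/R + 1/(jωL)
Y = (0.07812 − j0.009602) S
|Y| = 0.07871 S → |Z| = 1/|Y| = 12.70 Ω, ∠Z = −∠Y = 7.007°
cos φ = cos(7.007°) = 0.9925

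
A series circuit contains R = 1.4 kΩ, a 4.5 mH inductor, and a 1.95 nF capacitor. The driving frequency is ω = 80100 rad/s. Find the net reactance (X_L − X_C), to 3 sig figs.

X_L = ωL = 360 Ω
X_C = 1/(ωC) = 6400 Ω
X = 360 − 6400 = -6040 Ω

-6040 Ω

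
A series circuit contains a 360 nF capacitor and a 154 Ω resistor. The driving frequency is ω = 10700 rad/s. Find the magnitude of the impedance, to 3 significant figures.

302 Ω

X_C = 1/(ωC) = 260 Ω
Z = 154 − j260 Ω
|Z| = √(154² + 260²) = 302 Ω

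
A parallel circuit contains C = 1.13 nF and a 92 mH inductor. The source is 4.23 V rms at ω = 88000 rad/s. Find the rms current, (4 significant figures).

101.8 μA

X_L = ωL = 8096 Ω
X_C = 1/(ωC) = 10060 Ω
Parallel: admittances add. Y = 1/(jωL) + jωC
Y = (0 − j2.408e-05) S
|Y| = 2.408e-05 S → |Z| = 1/|Y| = 41530 Ω, ∠Z = −∠Y = 90.00°
I = V/|Z| = 4.23/41530 = 101.8 μA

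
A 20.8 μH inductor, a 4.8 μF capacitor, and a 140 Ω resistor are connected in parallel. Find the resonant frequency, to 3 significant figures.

ω₀ = 1/√(LC) = 1/√(2.08e-05 × 4.8e-06) = 100100 rad/s
f₀ = ω₀/(2π) = 15.9 kHz

15.9 kHz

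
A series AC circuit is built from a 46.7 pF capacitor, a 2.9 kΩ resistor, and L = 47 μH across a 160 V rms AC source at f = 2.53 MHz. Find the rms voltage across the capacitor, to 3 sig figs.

72.8 V

ω = 2πf = 1.59e+07 rad/s
X_L = ωL = 747 Ω
X_C = 1/(ωC) = 1350 Ω
Net reactance X = X_L − X_C = -600 Ω
Z = 2900 − j600 Ω
|Z| = √(2900² + 600²) = 2960 Ω
I = V/|Z| = 54.0 mA
V_C = I·|Z_C| = 0.0540 × 1350 = 72.8 V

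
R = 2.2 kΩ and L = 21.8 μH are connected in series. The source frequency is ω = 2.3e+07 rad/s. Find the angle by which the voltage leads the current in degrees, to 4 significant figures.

X_L = ωL = 501.4 Ω
Z = 2200 + j501.4 Ω
|Z| = √(2200² + 501.4²) = 2256 Ω
∠Z = arctan(501.4/2200) = 12.84°

12.84°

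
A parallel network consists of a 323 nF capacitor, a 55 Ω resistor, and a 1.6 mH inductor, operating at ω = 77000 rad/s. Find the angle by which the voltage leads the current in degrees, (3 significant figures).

-42.7°

X_L = ωL = 123 Ω
X_C = 1/(ωC) = 40.2 Ω
Parallel: admittances add. Y = 1/R + 1/(jωL) + jωC
Y = (0.0182 + j0.0168) S
|Y| = 0.0247 S → |Z| = 1/|Y| = 40.4 Ω, ∠Z = −∠Y = -42.7°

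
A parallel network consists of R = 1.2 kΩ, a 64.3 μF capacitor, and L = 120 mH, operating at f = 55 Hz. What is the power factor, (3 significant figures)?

ω = 2πf = 345.6 rad/s
X_L = ωL = 41.5 Ω
X_C = 1/(ωC) = 45.0 Ω
Parallel: admittances add. Y = 1/R + 1/(jωL) + jωC
Y = (0.000833 − j0.00189) S
|Y| = 0.00207 S → |Z| = 1/|Y| = 483 Ω, ∠Z = −∠Y = 66.3°
cos φ = cos(66.3°) = 0.403

0.403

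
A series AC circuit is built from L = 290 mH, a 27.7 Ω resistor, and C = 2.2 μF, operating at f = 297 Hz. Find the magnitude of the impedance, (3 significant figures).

299 Ω

ω = 2πf = 1866 rad/s
X_L = ωL = 541 Ω
X_C = 1/(ωC) = 244 Ω
Net reactance X = X_L − X_C = 298 Ω
Z = 27.7 + j298 Ω
|Z| = √(27.7² + 298²) = 299 Ω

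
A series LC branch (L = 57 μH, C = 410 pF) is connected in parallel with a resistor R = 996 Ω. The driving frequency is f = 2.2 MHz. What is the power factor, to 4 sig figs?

0.5232

ω = 2πf = 1.382e+07 rad/s
X_L = ωL = 787.9 Ω
X_C = 1/(ωC) = 176.4 Ω
Branch 1: Z₁ = R = 996.0 Ω
Branch 2 (series LC): Z₂ = j(X_L − X_C) = j611.5 Ω
Parallel: Z = Z₁Z₂/(Z₁+Z₂), |Z| = 521.1 Ω, ∠Z = 58.45°
cos φ = cos(58.45°) = 0.5232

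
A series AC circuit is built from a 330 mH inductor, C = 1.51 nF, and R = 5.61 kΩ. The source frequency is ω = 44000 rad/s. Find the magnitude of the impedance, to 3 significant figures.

5640 Ω

X_L = ωL = 14500 Ω
X_C = 1/(ωC) = 15100 Ω
Net reactance X = X_L − X_C = -531 Ω
Z = 5610 − j531 Ω
|Z| = √(5610² + 531²) = 5640 Ω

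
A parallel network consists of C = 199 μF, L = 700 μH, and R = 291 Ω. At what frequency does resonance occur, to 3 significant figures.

426 Hz

ω₀ = 1/√(LC) = 1/√(0.0007 × 0.000199) = 2679 rad/s
f₀ = ω₀/(2π) = 426 Hz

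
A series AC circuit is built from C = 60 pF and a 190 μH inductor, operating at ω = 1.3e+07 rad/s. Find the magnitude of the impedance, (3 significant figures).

1190 Ω

X_L = ωL = 2470 Ω
X_C = 1/(ωC) = 1280 Ω
Net reactance X = X_L − X_C = 1190 Ω
Z = j1190 Ω
|Z| = √(0² + 1190²) = 1190 Ω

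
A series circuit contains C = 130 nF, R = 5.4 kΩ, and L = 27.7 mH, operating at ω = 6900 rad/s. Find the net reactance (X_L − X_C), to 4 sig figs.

X_L = ωL = 191.1 Ω
X_C = 1/(ωC) = 1115 Ω
X = 191.1 − 1115 = -923.7 Ω

-923.7 Ω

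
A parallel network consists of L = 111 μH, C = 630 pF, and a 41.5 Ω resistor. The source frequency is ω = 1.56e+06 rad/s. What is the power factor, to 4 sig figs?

X_L = ωL = 173.2 Ω
X_C = 1/(ωC) = 1018 Ω
Parallel: admittances add. Y = 1/R + 1/(jωL) + jωC
Y = (0.02410 − j0.004792) S
|Y| = 0.02457 S → |Z| = 1/|Y| = 40.70 Ω, ∠Z = −∠Y = 11.25°
cos φ = cos(11.25°) = 0.9808

0.9808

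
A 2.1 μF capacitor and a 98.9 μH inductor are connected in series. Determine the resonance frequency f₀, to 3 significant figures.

ω₀ = 1/√(LC) = 1/√(9.89e-05 × 2.1e-06) = 69390 rad/s
f₀ = ω₀/(2π) = 11.0 kHz

11.0 kHz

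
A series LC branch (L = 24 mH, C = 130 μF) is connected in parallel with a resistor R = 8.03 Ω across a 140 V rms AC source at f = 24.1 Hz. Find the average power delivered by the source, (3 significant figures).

2.44 kW

ω = 2πf = 151.4 rad/s
X_L = ωL = 3.63 Ω
X_C = 1/(ωC) = 50.8 Ω
Branch 1: Z₁ = R = 8.03 Ω
Branch 2 (series LC): Z₂ = j(X_L − X_C) = −j47.2 Ω
Parallel: Z = Z₁Z₂/(Z₁+Z₂), |Z| = 7.92 Ω, ∠Z = -9.66°
I = V/|Z| = 17.7 A
P = VI cos φ = 140 × 17.7 × cos(-9.66°) = 2.44 kW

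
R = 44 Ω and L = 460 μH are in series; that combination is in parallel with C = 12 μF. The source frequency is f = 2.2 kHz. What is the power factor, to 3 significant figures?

ω = 2πf = 13820 rad/s
X_L = ωL = 6.36 Ω
X_C = 1/(ωC) = 6.03 Ω
Branch 1 (R+jX_L): Z₁ = 44.0 + j6.36 Ω, |Z₁| = 44.5 Ω
Branch 2 (−jX_C): Z₂ = −j6.03 Ω
Parallel: Z = Z₁Z₂/(Z₁+Z₂), |Z| = 6.09 Ω, ∠Z = -82.2°
cos φ = cos(-82.2°) = 0.136

0.136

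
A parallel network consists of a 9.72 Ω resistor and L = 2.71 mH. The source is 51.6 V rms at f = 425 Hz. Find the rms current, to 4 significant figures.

8.890 A

ω = 2πf = 2670 rad/s
X_L = ωL = 7.237 Ω
Parallel: admittances add. Y = 1/R + 1/(jωL)
Y = (0.1029 − j0.1382) S
|Y| = 0.1723 S → |Z| = 1/|Y| = 5.805 Ω, ∠Z = −∠Y = 53.33°
I = V/|Z| = 51.6/5.805 = 8.890 A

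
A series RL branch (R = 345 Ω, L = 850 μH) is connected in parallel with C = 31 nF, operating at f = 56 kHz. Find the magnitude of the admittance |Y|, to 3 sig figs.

ω = 2πf = 351900 rad/s
X_L = ωL = 299 Ω
X_C = 1/(ωC) = 91.7 Ω
Branch 1 (R+jX_L): Z₁ = 345 + j299 Ω, |Z₁| = 457 Ω
Branch 2 (−jX_C): Z₂ = −j91.7 Ω
Parallel: Z = Z₁Z₂/(Z₁+Z₂), |Z| = 104 Ω, ∠Z = -80.1°
|Y| = 1/|Z| = 9.62 mS

9.62 mS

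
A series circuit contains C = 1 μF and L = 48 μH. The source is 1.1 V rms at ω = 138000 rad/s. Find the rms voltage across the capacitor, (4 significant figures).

X_L = ωL = 6.624 Ω
X_C = 1/(ωC) = 7.246 Ω
Net reactance X = X_L − X_C = -0.6224 Ω
Z = − j0.6224 Ω
|Z| = √(0² + 0.6224²) = 0.6224 Ω
I = V/|Z| = 1.767 A
V_C = I·|Z_C| = 1.767 × 7.246 = 12.81 V

12.81 V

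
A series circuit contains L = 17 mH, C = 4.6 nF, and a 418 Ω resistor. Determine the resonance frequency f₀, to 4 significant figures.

ω₀ = 1/√(LC) = 1/√(0.017 × 4.6e-09) = 113100 rad/s
f₀ = ω₀/(2π) = 18.00 kHz

18.00 kHz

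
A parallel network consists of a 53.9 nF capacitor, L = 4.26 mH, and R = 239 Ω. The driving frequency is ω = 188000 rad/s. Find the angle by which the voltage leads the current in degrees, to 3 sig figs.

-64.8°

X_L = ωL = 801 Ω
X_C = 1/(ωC) = 98.7 Ω
Parallel: admittances add. Y = 1/R + 1/(jωL) + jωC
Y = (0.00418 + j0.00888) S
|Y| = 0.00982 S → |Z| = 1/|Y| = 102 Ω, ∠Z = −∠Y = -64.8°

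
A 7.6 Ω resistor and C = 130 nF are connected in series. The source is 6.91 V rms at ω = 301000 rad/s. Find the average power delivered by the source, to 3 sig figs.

X_C = 1/(ωC) = 25.6 Ω
Z = 7.60 − j25.6 Ω
|Z| = √(7.60² + 25.6²) = 26.7 Ω
∠Z = arctan(-25.6/7.60) = -73.4°
I = V/|Z| = 259 mA
P = VI cos φ = 6.91 × 0.259 × cos(-73.4°) = 510 mW

510 mW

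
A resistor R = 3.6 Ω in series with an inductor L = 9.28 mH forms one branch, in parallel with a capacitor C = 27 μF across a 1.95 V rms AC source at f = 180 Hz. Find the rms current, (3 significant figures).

121 mA

ω = 2πf = 1131 rad/s
X_L = ωL = 10.5 Ω
X_C = 1/(ωC) = 32.7 Ω
Branch 1 (R+jX_L): Z₁ = 3.60 + j10.5 Ω, |Z₁| = 11.1 Ω
Branch 2 (−jX_C): Z₂ = −j32.7 Ω
Parallel: Z = Z₁Z₂/(Z₁+Z₂), |Z| = 16.1 Ω, ∠Z = 61.9°
I = V/|Z| = 1.95/16.1 = 121 mA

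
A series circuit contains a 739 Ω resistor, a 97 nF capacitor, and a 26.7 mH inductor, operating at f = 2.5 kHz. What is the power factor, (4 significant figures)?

ω = 2πf = 15710 rad/s
X_L = ωL = 419.4 Ω
X_C = 1/(ωC) = 656.3 Ω
Net reactance X = X_L − X_C = -236.9 Ω
Z = 739.0 − j236.9 Ω
|Z| = √(739.0² + 236.9²) = 776.0 Ω
∠Z = arctan(-236.9/739.0) = -17.77°
cos φ = cos(-17.77°) = 0.9523

0.9523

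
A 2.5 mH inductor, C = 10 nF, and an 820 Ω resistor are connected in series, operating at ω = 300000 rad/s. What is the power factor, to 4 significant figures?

0.8915

X_L = ωL = 750.0 Ω
X_C = 1/(ωC) = 333.3 Ω
Net reactance X = X_L − X_C = 416.7 Ω
Z = 820.0 + j416.7 Ω
|Z| = √(820.0² + 416.7²) = 919.8 Ω
∠Z = arctan(416.7/820.0) = 26.94°
cos φ = cos(26.94°) = 0.8915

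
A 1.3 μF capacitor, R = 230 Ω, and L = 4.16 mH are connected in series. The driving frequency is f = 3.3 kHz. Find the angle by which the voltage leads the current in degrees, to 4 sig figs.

ω = 2πf = 20730 rad/s
X_L = ωL = 86.26 Ω
X_C = 1/(ωC) = 37.10 Ω
Net reactance X = X_L − X_C = 49.16 Ω
Z = 230.0 + j49.16 Ω
|Z| = √(230.0² + 49.16²) = 235.2 Ω
∠Z = arctan(49.16/230.0) = 12.06°

12.06°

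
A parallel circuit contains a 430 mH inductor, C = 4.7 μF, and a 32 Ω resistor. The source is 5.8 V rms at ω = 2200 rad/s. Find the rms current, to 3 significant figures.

X_L = ωL = 946 Ω
X_C = 1/(ωC) = 96.7 Ω
Parallel: admittances add. Y = 1/R + 1/(jωL) + jωC
Y = (0.0312 + j0.00928) S
|Y| = 0.0326 S → |Z| = 1/|Y| = 30.7 Ω, ∠Z = −∠Y = -16.5°
I = V/|Z| = 5.8/30.7 = 189 mA

189 mA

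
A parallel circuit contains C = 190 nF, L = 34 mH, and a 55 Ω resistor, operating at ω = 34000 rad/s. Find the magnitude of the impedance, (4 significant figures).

52.57 Ω

X_L = ωL = 1156 Ω
X_C = 1/(ωC) = 154.8 Ω
Parallel: admittances add. Y = 1/R + 1/(jωL) + jωC
Y = (0.01818 + j0.005595) S
|Y| = 0.01902 S → |Z| = 1/|Y| = 52.57 Ω, ∠Z = −∠Y = -17.10°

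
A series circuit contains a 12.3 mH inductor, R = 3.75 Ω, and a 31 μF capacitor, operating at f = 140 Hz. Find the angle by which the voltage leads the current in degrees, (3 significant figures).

ω = 2πf = 879.6 rad/s
X_L = ωL = 10.8 Ω
X_C = 1/(ωC) = 36.7 Ω
Net reactance X = X_L − X_C = -25.9 Ω
Z = 3.75 − j25.9 Ω
|Z| = √(3.75² + 25.9²) = 26.1 Ω
∠Z = arctan(-25.9/3.75) = -81.7°

-81.7°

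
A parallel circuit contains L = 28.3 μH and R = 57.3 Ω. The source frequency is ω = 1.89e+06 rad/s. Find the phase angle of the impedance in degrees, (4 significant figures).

46.97°

X_L = ωL = 53.49 Ω
Parallel: admittances add. Y = 1/R + 1/(jωL)
Y = (0.01745 − j0.01870) S
|Y| = 0.02558 S → |Z| = 1/|Y| = 39.10 Ω, ∠Z = −∠Y = 46.97°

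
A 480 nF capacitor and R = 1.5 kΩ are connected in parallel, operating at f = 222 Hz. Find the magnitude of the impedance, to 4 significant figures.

1058 Ω

ω = 2πf = 1395 rad/s
X_C = 1/(ωC) = 1494 Ω
Parallel: admittances add. Y = 1/R + jωC
Y = (0.0006667 + j0.0006695) S
|Y| = 0.0009448 S → |Z| = 1/|Y| = 1058 Ω, ∠Z = −∠Y = -45.12°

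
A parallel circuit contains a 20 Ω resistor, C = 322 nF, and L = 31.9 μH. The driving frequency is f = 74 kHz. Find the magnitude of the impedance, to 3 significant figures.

ω = 2πf = 465000 rad/s
X_L = ωL = 14.8 Ω
X_C = 1/(ωC) = 6.68 Ω
Parallel: admittances add. Y = 1/R + 1/(jωL) + jωC
Y = (0.0500 + j0.0823) S
|Y| = 0.0963 S → |Z| = 1/|Y| = 10.4 Ω, ∠Z = −∠Y = -58.7°

10.4 Ω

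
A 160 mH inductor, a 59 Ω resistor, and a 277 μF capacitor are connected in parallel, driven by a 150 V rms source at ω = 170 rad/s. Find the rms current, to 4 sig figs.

2.977 A

X_L = ωL = 27.20 Ω
X_C = 1/(ωC) = 21.24 Ω
Parallel: admittances add. Y = 1/R + 1/(jωL) + jωC
Y = (0.01695 + j0.01033) S
|Y| = 0.01985 S → |Z| = 1/|Y| = 50.39 Ω, ∠Z = −∠Y = -31.35°
I = V/|Z| = 150/50.39 = 2.977 A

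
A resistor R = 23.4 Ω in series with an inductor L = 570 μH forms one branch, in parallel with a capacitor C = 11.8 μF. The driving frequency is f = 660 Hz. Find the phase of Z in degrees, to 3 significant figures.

-46.6°

ω = 2πf = 4147 rad/s
X_L = ωL = 2.36 Ω
X_C = 1/(ωC) = 20.4 Ω
Branch 1 (R+jX_L): Z₁ = 23.4 + j2.36 Ω, |Z₁| = 23.5 Ω
Branch 2 (−jX_C): Z₂ = −j20.4 Ω
Parallel: Z = Z₁Z₂/(Z₁+Z₂), |Z| = 16.3 Ω, ∠Z = -46.6°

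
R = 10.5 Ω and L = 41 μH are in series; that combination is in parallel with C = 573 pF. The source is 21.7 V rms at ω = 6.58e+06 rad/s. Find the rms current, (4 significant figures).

X_L = ωL = 269.8 Ω
X_C = 1/(ωC) = 265.2 Ω
Branch 1 (R+jX_L): Z₁ = 10.50 + j269.8 Ω, |Z₁| = 270.0 Ω
Branch 2 (−jX_C): Z₂ = −j265.2 Ω
Parallel: Z = Z₁Z₂/(Z₁+Z₂), |Z| = 6257 Ω, ∠Z = -25.67°
I = V/|Z| = 21.7/6257 = 3.468 mA

3.468 mA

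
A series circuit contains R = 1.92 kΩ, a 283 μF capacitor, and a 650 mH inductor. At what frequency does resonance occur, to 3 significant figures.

11.7 Hz

ω₀ = 1/√(LC) = 1/√(0.65 × 0.000283) = 73.73 rad/s
f₀ = ω₀/(2π) = 11.7 Hz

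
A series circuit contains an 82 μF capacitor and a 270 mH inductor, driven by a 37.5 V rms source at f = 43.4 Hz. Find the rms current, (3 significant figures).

1.30 A

ω = 2πf = 272.7 rad/s
X_L = ωL = 73.6 Ω
X_C = 1/(ωC) = 44.7 Ω
Net reactance X = X_L − X_C = 28.9 Ω
Z = j28.9 Ω
|Z| = √(0² + 28.9²) = 28.9 Ω
I = V/|Z| = 37.5/28.9 = 1.30 A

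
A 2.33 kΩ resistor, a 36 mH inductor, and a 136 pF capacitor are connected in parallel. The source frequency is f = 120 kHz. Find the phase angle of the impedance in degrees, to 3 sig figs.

ω = 2πf = 754000 rad/s
X_L = ωL = 27100 Ω
X_C = 1/(ωC) = 9750 Ω
Parallel: admittances add. Y = 1/R + 1/(jωL) + jωC
Y = (0.000429 + j6.57e-05) S
|Y| = 0.000434 S → |Z| = 1/|Y| = 2300 Ω, ∠Z = −∠Y = -8.70°

-8.70°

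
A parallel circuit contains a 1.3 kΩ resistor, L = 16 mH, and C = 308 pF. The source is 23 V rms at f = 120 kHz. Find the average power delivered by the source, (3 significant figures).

407 mW

ω = 2πf = 754000 rad/s
X_L = ωL = 12100 Ω
X_C = 1/(ωC) = 4310 Ω
Parallel: admittances add. Y = 1/R + 1/(jωL) + jωC
Y = (0.000769 + j0.000149) S
|Y| = 0.000784 S → |Z| = 1/|Y| = 1280 Ω, ∠Z = −∠Y = -11.0°
I = V/|Z| = 18.0 mA
P = VI cos φ = 23 × 0.0180 × cos(-11.0°) = 407 mW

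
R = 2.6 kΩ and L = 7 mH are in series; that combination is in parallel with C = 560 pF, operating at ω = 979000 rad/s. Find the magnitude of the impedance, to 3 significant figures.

X_L = ωL = 6850 Ω
X_C = 1/(ωC) = 1820 Ω
Branch 1 (R+jX_L): Z₁ = 2600 + j6850 Ω, |Z₁| = 7330 Ω
Branch 2 (−jX_C): Z₂ = −j1820 Ω
Parallel: Z = Z₁Z₂/(Z₁+Z₂), |Z| = 2360 Ω, ∠Z = -83.4°

2360 Ω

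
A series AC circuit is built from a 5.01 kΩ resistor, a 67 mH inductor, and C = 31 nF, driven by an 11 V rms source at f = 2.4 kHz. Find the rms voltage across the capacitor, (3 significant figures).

4.58 V

ω = 2πf = 15080 rad/s
X_L = ωL = 1010 Ω
X_C = 1/(ωC) = 2140 Ω
Net reactance X = X_L − X_C = -1130 Ω
Z = 5010 − j1130 Ω
|Z| = √(5010² + 1130²) = 5140 Ω
I = V/|Z| = 2.14 mA
V_C = I·|Z_C| = 0.00214 × 2140 = 4.58 V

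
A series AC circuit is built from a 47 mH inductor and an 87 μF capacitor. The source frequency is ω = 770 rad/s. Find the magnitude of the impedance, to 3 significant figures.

X_L = ωL = 36.2 Ω
X_C = 1/(ωC) = 14.9 Ω
Net reactance X = X_L − X_C = 21.3 Ω
Z = j21.3 Ω
|Z| = √(0² + 21.3²) = 21.3 Ω

21.3 Ω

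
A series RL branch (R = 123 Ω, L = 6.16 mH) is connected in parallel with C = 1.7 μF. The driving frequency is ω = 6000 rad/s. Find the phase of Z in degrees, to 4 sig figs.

X_L = ωL = 36.96 Ω
X_C = 1/(ωC) = 98.04 Ω
Branch 1 (R+jX_L): Z₁ = 123.0 + j36.96 Ω, |Z₁| = 128.4 Ω
Branch 2 (−jX_C): Z₂ = −j98.04 Ω
Parallel: Z = Z₁Z₂/(Z₁+Z₂), |Z| = 91.69 Ω, ∠Z = -46.87°

-46.87°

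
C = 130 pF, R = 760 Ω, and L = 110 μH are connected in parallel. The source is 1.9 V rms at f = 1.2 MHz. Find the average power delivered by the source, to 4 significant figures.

ω = 2πf = 7.54e+06 rad/s
X_L = ωL = 829.4 Ω
X_C = 1/(ωC) = 1020 Ω
Parallel: admittances add. Y = 1/R + 1/(jωL) + jωC
Y = (0.001316 − j0.0002255) S
|Y| = 0.001335 S → |Z| = 1/|Y| = 749.1 Ω, ∠Z = −∠Y = 9.727°
I = V/|Z| = 2.536 mA
P = VI cos φ = 1.9 × 0.002536 × cos(9.727°) = 4.750 mW

4.750 mW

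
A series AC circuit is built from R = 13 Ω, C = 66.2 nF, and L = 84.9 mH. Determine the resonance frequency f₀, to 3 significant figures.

2.12 kHz

ω₀ = 1/√(LC) = 1/√(0.0849 × 6.62e-08) = 13340 rad/s
f₀ = ω₀/(2π) = 2.12 kHz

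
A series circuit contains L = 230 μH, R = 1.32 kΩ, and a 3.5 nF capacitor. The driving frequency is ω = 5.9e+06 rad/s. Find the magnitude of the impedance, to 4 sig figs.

X_L = ωL = 1357 Ω
X_C = 1/(ωC) = 48.43 Ω
Net reactance X = X_L − X_C = 1309 Ω
Z = 1320 + j1309 Ω
|Z| = √(1320² + 1309²) = 1859 Ω

1859 Ω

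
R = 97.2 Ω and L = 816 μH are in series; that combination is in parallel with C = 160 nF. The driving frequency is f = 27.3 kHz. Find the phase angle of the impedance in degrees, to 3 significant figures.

-81.6°

ω = 2πf = 171500 rad/s
X_L = ωL = 140 Ω
X_C = 1/(ωC) = 36.4 Ω
Branch 1 (R+jX_L): Z₁ = 97.2 + j140 Ω, |Z₁| = 170 Ω
Branch 2 (−jX_C): Z₂ = −j36.4 Ω
Parallel: Z = Z₁Z₂/(Z₁+Z₂), |Z| = 43.7 Ω, ∠Z = -81.6°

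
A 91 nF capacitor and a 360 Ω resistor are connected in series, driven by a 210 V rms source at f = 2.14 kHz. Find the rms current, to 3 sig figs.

ω = 2πf = 13450 rad/s
X_C = 1/(ωC) = 817 Ω
Z = 360 − j817 Ω
|Z| = √(360² + 817²) = 893 Ω
I = V/|Z| = 210/893 = 235 mA

235 mA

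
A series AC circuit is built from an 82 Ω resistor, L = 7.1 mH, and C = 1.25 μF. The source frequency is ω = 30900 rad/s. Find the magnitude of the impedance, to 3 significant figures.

X_L = ωL = 219 Ω
X_C = 1/(ωC) = 25.9 Ω
Net reactance X = X_L − X_C = 194 Ω
Z = 82.0 + j194 Ω
|Z| = √(82.0² + 194²) = 210 Ω

210 Ω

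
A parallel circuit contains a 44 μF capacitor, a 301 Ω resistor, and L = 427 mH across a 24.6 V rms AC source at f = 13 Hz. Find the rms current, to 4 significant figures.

622.3 mA

ω = 2πf = 81.68 rad/s
X_L = ωL = 34.88 Ω
X_C = 1/(ωC) = 278.2 Ω
Parallel: admittances add. Y = 1/R + 1/(jωL) + jωC
Y = (0.003322 − j0.02508) S
|Y| = 0.02530 S → |Z| = 1/|Y| = 39.53 Ω, ∠Z = −∠Y = 82.45°
I = V/|Z| = 24.6/39.53 = 622.3 mA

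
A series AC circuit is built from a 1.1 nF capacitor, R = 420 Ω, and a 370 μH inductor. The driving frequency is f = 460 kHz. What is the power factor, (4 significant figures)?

0.4862

ω = 2πf = 2.89e+06 rad/s
X_L = ωL = 1069 Ω
X_C = 1/(ωC) = 314.5 Ω
Net reactance X = X_L − X_C = 754.9 Ω
Z = 420.0 + j754.9 Ω
|Z| = √(420.0² + 754.9²) = 863.8 Ω
∠Z = arctan(754.9/420.0) = 60.91°
cos φ = cos(60.91°) = 0.4862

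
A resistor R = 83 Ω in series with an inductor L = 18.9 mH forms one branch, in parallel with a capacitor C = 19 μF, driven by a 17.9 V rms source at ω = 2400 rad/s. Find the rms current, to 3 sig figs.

X_L = ωL = 45.4 Ω
X_C = 1/(ωC) = 21.9 Ω
Branch 1 (R+jX_L): Z₁ = 83.0 + j45.4 Ω, |Z₁| = 94.6 Ω
Branch 2 (−jX_C): Z₂ = −j21.9 Ω
Parallel: Z = Z₁Z₂/(Z₁+Z₂), |Z| = 24.1 Ω, ∠Z = -77.1°
I = V/|Z| = 17.9/24.1 = 744 mA

744 mA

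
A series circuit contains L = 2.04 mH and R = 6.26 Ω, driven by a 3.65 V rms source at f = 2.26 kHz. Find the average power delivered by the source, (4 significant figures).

ω = 2πf = 14200 rad/s
X_L = ωL = 28.97 Ω
Z = 6.260 + j28.97 Ω
|Z| = √(6.260² + 28.97²) = 29.64 Ω
∠Z = arctan(28.97/6.260) = 77.81°
I = V/|Z| = 123.2 mA
P = VI cos φ = 3.65 × 0.1232 × cos(77.81°) = 94.95 mW

94.95 mW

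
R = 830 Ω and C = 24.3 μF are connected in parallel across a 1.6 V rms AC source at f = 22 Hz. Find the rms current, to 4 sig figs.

5.710 mA

ω = 2πf = 138.2 rad/s
X_C = 1/(ωC) = 297.7 Ω
Parallel: admittances add. Y = 1/R + jωC
Y = (0.001205 + j0.003359) S
|Y| = 0.003569 S → |Z| = 1/|Y| = 280.2 Ω, ∠Z = −∠Y = -70.27°
I = V/|Z| = 1.6/280.2 = 5.710 mA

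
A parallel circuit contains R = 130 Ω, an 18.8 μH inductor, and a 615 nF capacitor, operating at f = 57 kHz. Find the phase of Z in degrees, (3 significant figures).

-83.9°

ω = 2πf = 358100 rad/s
X_L = ωL = 6.73 Ω
X_C = 1/(ωC) = 4.54 Ω
Parallel: admittances add. Y = 1/R + 1/(jωL) + jωC
Y = (0.00769 + j0.0717) S
|Y| = 0.0721 S → |Z| = 1/|Y| = 13.9 Ω, ∠Z = −∠Y = -83.9°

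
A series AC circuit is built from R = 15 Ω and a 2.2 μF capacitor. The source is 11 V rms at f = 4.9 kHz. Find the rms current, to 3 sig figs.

ω = 2πf = 30790 rad/s
X_C = 1/(ωC) = 14.8 Ω
Z = 15.0 − j14.8 Ω
|Z| = √(15.0² + 14.8²) = 21.0 Ω
I = V/|Z| = 11/21.0 = 523 mA

523 mA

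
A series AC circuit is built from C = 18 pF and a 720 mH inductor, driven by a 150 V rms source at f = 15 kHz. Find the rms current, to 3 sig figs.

ω = 2πf = 94250 rad/s
X_L = ωL = 67900 Ω
X_C = 1/(ωC) = 589000 Ω
Net reactance X = X_L − X_C = -522000 Ω
Z = − j522000 Ω
|Z| = √(0² + 522000²) = 522000 Ω
I = V/|Z| = 150/522000 = 288 μA

288 μA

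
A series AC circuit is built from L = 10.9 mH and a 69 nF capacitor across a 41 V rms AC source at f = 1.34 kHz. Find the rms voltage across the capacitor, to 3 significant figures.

ω = 2πf = 8419 rad/s
X_L = ωL = 91.8 Ω
X_C = 1/(ωC) = 1720 Ω
Net reactance X = X_L − X_C = -1630 Ω
Z = − j1630 Ω
|Z| = √(0² + 1630²) = 1630 Ω
I = V/|Z| = 25.2 mA
V_C = I·|Z_C| = 0.0252 × 1720 = 43.3 V

43.3 V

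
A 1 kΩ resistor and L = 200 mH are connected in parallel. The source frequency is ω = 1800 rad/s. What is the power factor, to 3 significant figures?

X_L = ωL = 360 Ω
Parallel: admittances add. Y = 1/R + 1/(jωL)
Y = (0.00100 − j0.00278) S
|Y| = 0.00295 S → |Z| = 1/|Y| = 339 Ω, ∠Z = −∠Y = 70.2°
cos φ = cos(70.2°) = 0.339

0.339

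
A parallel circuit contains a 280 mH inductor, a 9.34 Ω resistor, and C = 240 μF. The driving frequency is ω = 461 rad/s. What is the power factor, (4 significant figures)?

0.7210

X_L = ωL = 129.1 Ω
X_C = 1/(ωC) = 9.038 Ω
Parallel: admittances add. Y = 1/R + 1/(jωL) + jωC
Y = (0.1071 + j0.1029) S
|Y| = 0.1485 S → |Z| = 1/|Y| = 6.734 Ω, ∠Z = −∠Y = -43.86°
cos φ = cos(-43.86°) = 0.7210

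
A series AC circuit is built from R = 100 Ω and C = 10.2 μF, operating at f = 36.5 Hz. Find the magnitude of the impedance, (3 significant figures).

439 Ω

ω = 2πf = 229.3 rad/s
X_C = 1/(ωC) = 427 Ω
Z = 100 − j427 Ω
|Z| = √(100² + 427²) = 439 Ω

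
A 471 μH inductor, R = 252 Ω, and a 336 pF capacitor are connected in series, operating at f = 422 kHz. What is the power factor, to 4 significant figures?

ω = 2πf = 2.652e+06 rad/s
X_L = ωL = 1249 Ω
X_C = 1/(ωC) = 1122 Ω
Net reactance X = X_L − X_C = 126.4 Ω
Z = 252.0 + j126.4 Ω
|Z| = √(252.0² + 126.4²) = 281.9 Ω
∠Z = arctan(126.4/252.0) = 26.64°
cos φ = cos(26.64°) = 0.8939

0.8939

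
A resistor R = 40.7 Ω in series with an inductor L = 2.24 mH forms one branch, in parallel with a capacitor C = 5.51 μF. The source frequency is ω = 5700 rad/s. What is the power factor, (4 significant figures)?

0.6759

X_L = ωL = 12.77 Ω
X_C = 1/(ωC) = 31.84 Ω
Branch 1 (R+jX_L): Z₁ = 40.70 + j12.77 Ω, |Z₁| = 42.66 Ω
Branch 2 (−jX_C): Z₂ = −j31.84 Ω
Parallel: Z = Z₁Z₂/(Z₁+Z₂), |Z| = 30.22 Ω, ∠Z = -47.48°
cos φ = cos(-47.48°) = 0.6759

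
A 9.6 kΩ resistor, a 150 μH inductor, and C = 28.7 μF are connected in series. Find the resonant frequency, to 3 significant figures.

2.43 kHz

ω₀ = 1/√(LC) = 1/√(0.00015 × 2.87e-05) = 15240 rad/s
f₀ = ω₀/(2π) = 2.43 kHz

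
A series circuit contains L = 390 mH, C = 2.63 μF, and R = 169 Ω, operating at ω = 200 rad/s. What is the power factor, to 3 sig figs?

0.0923

X_L = ωL = 78.0 Ω
X_C = 1/(ωC) = 1900 Ω
Net reactance X = X_L − X_C = -1820 Ω
Z = 169 − j1820 Ω
|Z| = √(169² + 1820²) = 1830 Ω
∠Z = arctan(-1820/169) = -84.7°
cos φ = cos(-84.7°) = 0.0923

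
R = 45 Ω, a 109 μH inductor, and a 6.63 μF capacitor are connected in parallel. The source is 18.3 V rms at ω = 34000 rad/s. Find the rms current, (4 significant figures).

908.8 mA

X_L = ωL = 3.706 Ω
X_C = 1/(ωC) = 4.436 Ω
Parallel: admittances add. Y = 1/R + 1/(jωL) + jωC
Y = (0.02222 − j0.04441) S
|Y| = 0.04966 S → |Z| = 1/|Y| = 20.14 Ω, ∠Z = −∠Y = 63.42°
I = V/|Z| = 18.3/20.14 = 908.8 mA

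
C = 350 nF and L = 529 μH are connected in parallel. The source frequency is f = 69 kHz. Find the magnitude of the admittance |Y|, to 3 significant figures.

ω = 2πf = 433500 rad/s
X_L = ωL = 229 Ω
X_C = 1/(ωC) = 6.59 Ω
Parallel: admittances add. Y = 1/(jωL) + jωC
Y = (0 + j0.147) S
|Y| = 0.147 S → |Z| = 1/|Y| = 6.79 Ω, ∠Z = −∠Y = -90.0°

147 mS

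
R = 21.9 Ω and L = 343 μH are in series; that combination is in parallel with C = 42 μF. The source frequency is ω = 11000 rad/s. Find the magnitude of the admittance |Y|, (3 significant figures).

X_L = ωL = 3.77 Ω
X_C = 1/(ωC) = 2.16 Ω
Branch 1 (R+jX_L): Z₁ = 21.9 + j3.77 Ω, |Z₁| = 22.2 Ω
Branch 2 (−jX_C): Z₂ = −j2.16 Ω
Parallel: Z = Z₁Z₂/(Z₁+Z₂), |Z| = 2.19 Ω, ∠Z = -84.4°
|Y| = 1/|Z| = 457 mS

457 mS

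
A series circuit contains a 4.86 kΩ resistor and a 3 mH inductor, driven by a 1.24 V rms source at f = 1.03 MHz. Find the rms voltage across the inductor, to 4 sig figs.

ω = 2πf = 6.472e+06 rad/s
X_L = ωL = 19420 Ω
Z = 4860 + j19420 Ω
|Z| = √(4860² + 19420²) = 20010 Ω
I = V/|Z| = 61.96 μA
V_L = I·|Z_L| = 6.196e-05 × 19420 = 1.203 V

1.203 V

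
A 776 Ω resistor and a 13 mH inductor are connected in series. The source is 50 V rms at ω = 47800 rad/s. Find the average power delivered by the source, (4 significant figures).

X_L = ωL = 621.4 Ω
Z = 776.0 + j621.4 Ω
|Z| = √(776.0² + 621.4²) = 994.1 Ω
∠Z = arctan(621.4/776.0) = 38.69°
I = V/|Z| = 50.29 mA
P = VI cos φ = 50 × 0.05029 × cos(38.69°) = 1.963 W

1.963 W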